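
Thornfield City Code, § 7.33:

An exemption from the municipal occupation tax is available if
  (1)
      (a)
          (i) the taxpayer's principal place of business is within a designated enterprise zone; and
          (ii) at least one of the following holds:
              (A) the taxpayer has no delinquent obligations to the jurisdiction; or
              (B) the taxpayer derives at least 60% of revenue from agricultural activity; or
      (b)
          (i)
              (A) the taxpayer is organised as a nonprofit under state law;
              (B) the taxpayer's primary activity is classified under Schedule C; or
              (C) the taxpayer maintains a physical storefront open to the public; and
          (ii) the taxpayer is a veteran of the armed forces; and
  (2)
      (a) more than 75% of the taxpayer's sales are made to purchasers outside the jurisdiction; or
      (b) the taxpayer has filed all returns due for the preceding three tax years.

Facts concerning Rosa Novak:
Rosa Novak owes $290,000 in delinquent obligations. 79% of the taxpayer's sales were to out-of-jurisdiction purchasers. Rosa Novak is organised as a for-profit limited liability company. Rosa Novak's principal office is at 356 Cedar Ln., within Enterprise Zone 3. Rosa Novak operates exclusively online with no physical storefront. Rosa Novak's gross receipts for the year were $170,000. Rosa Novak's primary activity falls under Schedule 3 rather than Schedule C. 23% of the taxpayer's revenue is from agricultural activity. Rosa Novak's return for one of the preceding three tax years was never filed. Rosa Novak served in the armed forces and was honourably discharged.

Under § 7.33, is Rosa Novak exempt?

(i) in enterprise zone — met.
(A) no delinquency — fails.
(B) ≥60% agricultural — not satisfied.
So (ii) is not satisfied (F OR F).
(a): T AND F → false.
(A) nonprofit — fails.
(B) Schedule C activity — not satisfied.
(C) has storefront — not satisfied.
So (i) is not satisfied (F OR F OR F).
(ii) veteran — met.
(b) = F AND T = false.
(1): F OR F → false.
(a) >75% out-of-jur. sales — satisfied.
(b) returns current — not met.
(2): T OR F → true.
Overall: F AND T → false.

No — not exempt.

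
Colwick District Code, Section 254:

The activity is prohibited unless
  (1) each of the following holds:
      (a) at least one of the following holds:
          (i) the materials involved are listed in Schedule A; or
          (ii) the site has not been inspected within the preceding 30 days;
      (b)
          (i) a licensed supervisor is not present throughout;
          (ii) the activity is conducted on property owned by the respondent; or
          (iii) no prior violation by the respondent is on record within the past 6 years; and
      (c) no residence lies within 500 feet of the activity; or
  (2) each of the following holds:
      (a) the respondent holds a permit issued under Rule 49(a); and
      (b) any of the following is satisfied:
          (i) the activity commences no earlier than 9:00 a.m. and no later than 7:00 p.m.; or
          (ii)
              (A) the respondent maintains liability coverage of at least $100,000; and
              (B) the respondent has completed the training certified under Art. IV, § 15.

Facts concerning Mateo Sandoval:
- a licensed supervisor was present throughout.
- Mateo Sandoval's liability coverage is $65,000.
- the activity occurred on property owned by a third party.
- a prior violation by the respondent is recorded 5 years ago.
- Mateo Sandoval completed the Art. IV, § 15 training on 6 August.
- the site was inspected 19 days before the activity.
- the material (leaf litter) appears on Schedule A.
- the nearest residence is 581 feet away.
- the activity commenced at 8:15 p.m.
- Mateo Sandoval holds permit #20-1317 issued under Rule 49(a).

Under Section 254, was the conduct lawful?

(i) Schedule A material — satisfied.
(ii) not (site inspected) — not met.
(a): T OR F → true.
(i) not (supervisor present) — not satisfied.
(ii) own property — fails.
(iii) no prior violation — fails.
So (b) is not satisfied (F OR F OR F).
(c) no residence in 500 ft — satisfied.
(1): T AND F AND T → false.
(a) holds permit — satisfied.
(i) start within hours — fails.
(A) coverage ≥ $100,000 — not satisfied.
(B) training certified — holds.
(ii): F AND T → false.
(b): F OR F → false.
(2) = T AND F = false.
Overall: F OR F → false.

No — unlawful.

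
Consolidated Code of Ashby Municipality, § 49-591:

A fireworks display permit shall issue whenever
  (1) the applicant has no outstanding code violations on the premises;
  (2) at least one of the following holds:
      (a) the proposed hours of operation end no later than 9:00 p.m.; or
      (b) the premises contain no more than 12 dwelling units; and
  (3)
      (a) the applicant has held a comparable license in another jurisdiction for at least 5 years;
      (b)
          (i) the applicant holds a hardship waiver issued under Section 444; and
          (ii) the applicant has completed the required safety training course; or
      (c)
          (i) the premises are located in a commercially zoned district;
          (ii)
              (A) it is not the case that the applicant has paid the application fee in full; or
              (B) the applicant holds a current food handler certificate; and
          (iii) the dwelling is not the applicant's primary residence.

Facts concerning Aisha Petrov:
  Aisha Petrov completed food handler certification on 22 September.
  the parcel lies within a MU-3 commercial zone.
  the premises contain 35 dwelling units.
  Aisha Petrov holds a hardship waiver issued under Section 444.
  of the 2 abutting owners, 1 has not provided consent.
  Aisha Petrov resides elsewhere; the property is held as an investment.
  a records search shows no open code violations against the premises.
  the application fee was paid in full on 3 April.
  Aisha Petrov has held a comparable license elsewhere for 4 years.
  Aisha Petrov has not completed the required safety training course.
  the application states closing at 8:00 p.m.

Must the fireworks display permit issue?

(1) no code violations — met.
(a) closes by 9 p.m. — satisfied.
(b) ≤ 12 units — not satisfied.
(2) = T OR F = true.
(a) prior license ≥ 5 yr — not met.
(i) hardship waiver — met.
(ii) safety training — not met.
So (b) is not satisfied (T AND F).
(i) commercially zoned — met.
(A) not (fee paid) — not satisfied.
(B) food handler cert. — satisfied.
So (ii) is satisfied (F OR T).
(iii) not (primary residence) — holds.
(c): T AND T AND T → true.
So (3) is satisfied (F OR F OR T).
Overall: T AND T AND T → true.

Yes — granted.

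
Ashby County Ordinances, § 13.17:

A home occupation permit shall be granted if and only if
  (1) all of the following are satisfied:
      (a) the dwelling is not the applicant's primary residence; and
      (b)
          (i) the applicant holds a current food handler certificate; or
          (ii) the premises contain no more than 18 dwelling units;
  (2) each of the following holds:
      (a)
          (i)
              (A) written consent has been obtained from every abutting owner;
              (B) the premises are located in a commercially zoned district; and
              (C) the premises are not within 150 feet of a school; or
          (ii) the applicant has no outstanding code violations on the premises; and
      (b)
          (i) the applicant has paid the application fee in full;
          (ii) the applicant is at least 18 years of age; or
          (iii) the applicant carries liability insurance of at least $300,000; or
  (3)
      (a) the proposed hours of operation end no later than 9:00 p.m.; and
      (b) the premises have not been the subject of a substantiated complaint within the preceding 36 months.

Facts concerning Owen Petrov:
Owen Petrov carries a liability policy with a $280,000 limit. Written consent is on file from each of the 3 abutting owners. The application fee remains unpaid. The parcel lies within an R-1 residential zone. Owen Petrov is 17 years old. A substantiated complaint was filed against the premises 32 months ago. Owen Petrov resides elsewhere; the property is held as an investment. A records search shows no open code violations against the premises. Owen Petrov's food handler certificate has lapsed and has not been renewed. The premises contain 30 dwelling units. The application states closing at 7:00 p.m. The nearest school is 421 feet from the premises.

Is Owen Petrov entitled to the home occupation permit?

(a) not (primary residence) — satisfied.
(i) food handler cert. — not satisfied.
(ii) ≤ 18 units — not satisfied.
(b): F OR F → false.
(1) = T AND F = false.
(A) all abutters consent — satisfied.
(B) commercially zoned — not met.
(C) ≥150 ft from school — met.
(i): T AND F AND T → false.
(ii) no code violations — met.
(a) = F OR T = true.
(i) fee paid — not satisfied.
(ii) age ≥ 18 — fails.
(iii) insurance ≥ $300,000 — not satisfied.
(b) = F OR F OR F = false.
(2) = T AND F = false.
(a) closes by 9 p.m. — met.
(b) no complaint in 36 mo. — not satisfied.
(3) = T AND F = false.
So Overall is not satisfied (F OR F OR F).

No — denied.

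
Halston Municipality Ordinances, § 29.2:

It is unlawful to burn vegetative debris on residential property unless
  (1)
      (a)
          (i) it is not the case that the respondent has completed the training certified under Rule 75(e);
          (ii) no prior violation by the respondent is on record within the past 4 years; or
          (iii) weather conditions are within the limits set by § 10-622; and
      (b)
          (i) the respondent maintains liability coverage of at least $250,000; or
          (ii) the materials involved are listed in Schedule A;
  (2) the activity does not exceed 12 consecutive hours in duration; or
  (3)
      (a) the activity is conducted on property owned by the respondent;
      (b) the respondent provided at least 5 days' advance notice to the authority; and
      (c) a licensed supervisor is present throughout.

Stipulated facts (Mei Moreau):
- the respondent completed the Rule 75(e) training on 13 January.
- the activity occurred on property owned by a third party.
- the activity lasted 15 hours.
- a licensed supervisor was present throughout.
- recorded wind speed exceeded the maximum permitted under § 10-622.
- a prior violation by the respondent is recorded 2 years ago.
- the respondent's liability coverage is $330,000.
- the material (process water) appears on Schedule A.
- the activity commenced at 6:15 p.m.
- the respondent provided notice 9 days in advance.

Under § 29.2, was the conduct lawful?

(i) not (training certified) — not satisfied.
(ii) no prior violation — not satisfied.
(iii) weather ok — fails.
(a) = F OR F OR F = false.
(i) coverage ≥ $250,000 — met.
(ii) Schedule A material — satisfied.
So (b) is satisfied (T OR T).
(1): F AND T → false.
(2) ≤ 12 hrs duration — fails.
(a) own property — not satisfied.
(b) ≥5 days' notice — satisfied.
(c) supervisor present — met.
So (3) is not satisfied (F AND T AND T).
Overall: F OR F OR F → false.

No — unlawful.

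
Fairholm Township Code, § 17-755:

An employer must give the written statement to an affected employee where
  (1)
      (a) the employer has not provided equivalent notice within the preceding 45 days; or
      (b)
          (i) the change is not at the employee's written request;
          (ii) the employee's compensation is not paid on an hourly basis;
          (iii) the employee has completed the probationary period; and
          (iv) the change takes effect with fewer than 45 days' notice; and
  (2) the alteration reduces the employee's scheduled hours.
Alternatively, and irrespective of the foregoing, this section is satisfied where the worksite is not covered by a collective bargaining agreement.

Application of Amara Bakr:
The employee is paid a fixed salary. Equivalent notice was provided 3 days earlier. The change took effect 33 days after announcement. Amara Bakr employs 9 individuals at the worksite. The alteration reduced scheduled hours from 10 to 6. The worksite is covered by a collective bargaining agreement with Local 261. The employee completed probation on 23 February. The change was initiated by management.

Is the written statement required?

(a) no recent notice — fails.
(i) not employee-requested — holds.
(ii) not (hourly-paid) — met.
(iii) past probation — holds.
(iv) < 45 days' notice — holds.
(b) = T AND T AND T AND T = true.
So (1) is satisfied (F OR T).
(2) hours reduced — met.
Overall = T AND T = true.
Exception (no CBA) — not satisfied.
Result: main true OR exception false → true.

Yes — required.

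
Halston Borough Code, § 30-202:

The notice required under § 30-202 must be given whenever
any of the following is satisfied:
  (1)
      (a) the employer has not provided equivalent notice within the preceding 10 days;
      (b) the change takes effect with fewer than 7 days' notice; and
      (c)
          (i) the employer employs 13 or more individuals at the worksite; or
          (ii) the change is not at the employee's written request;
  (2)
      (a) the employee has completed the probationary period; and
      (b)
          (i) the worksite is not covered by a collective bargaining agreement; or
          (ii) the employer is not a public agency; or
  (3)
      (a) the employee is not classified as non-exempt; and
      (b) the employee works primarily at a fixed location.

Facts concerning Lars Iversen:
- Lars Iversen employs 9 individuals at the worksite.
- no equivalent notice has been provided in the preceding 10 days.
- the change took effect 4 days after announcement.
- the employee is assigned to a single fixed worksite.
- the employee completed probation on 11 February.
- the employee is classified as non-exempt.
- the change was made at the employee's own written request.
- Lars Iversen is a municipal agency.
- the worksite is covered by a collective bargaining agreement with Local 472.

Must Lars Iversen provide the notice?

No — not required.

(a) no recent notice — holds.
(b) < 7 days' notice — holds.
(i) ≥ 13 at site — not satisfied.
(ii) not employee-requested — not met.
(c) = F OR F = false.
(1) = T AND T AND F = false.
(a) past probation — satisfied.
(i) no CBA — not met.
(ii) not (public agency) — not satisfied.
(b): F OR F → false.
(2): T AND F → false.
(a) not (non-exempt) — not satisfied.
(b) fixed location — met.
(3) = F AND T = false.
Overall = F OR F OR F = false.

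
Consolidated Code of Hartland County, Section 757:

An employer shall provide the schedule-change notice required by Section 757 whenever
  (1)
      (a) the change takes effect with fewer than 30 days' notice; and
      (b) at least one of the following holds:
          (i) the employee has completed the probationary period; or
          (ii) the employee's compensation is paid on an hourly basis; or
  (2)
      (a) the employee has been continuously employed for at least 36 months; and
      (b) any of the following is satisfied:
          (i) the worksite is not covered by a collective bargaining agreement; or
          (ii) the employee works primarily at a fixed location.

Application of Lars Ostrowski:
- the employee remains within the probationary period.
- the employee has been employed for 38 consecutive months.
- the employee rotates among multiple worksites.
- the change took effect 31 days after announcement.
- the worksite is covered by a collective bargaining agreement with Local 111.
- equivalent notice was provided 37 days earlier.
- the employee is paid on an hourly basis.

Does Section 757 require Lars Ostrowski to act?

No — not required.

(a) < 30 days' notice — not met.
(i) past probation — fails.
(ii) hourly-paid — met.
So (b) is satisfied (F OR T).
(1): F AND T → false.
(a) tenure ≥ 36 mo. — holds.
(i) no CBA — not satisfied.
(ii) fixed location — fails.
So (b) is not satisfied (F OR F).
(2) = T AND F = false.
Overall = F OR F = false.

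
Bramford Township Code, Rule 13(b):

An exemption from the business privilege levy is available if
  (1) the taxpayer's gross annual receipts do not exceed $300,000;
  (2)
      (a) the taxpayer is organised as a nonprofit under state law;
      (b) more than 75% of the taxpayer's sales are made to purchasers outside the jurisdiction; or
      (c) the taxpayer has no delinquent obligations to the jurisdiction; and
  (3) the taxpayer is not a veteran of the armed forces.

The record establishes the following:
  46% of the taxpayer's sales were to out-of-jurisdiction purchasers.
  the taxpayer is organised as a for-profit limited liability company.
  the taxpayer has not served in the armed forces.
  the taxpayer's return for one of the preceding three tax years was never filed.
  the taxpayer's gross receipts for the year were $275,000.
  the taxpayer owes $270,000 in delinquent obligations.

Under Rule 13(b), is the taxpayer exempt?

No — not exempt.

(1) receipts ≤ $300,000 — met.
(a) nonprofit — not satisfied.
(b) >75% out-of-jur. sales — fails.
(c) no delinquency — not met.
(2): F OR F OR F → false.
(3) not (veteran) — holds.
So Overall is not satisfied (T AND F AND T).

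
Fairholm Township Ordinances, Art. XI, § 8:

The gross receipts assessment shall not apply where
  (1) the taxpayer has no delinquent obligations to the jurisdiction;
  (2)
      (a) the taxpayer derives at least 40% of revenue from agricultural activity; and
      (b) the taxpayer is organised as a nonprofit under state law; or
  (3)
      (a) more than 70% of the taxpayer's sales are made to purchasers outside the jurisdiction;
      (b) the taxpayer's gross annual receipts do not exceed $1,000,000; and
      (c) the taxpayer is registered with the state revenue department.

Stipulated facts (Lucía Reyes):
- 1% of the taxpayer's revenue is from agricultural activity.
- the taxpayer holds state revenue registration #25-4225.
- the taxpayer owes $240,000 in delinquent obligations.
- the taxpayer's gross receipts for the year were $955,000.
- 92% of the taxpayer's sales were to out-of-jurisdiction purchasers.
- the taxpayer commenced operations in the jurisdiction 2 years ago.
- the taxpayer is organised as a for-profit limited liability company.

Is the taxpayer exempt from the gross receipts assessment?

(1) no delinquency — not satisfied.
(a) ≥40% agricultural — fails.
(b) nonprofit — not satisfied.
So (2) is not satisfied (F AND F).
(a) >70% out-of-jur. sales — satisfied.
(b) receipts ≤ $1,000,000 — satisfied.
(c) state-registered — met.
(3): T AND T AND T → true.
Overall: F OR F OR T → true.

Yes — exempt.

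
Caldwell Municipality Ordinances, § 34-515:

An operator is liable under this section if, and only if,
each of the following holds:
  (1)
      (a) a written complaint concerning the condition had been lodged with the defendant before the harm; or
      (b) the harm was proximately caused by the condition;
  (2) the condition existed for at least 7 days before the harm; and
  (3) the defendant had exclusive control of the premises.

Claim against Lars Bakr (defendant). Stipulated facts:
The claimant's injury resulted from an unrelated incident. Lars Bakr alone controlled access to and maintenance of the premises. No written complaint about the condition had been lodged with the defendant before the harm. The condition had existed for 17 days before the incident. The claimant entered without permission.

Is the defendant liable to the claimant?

(a) complaint lodged — fails.
(b) proximate cause — fails.
(1): F OR F → false.
(2) condition ≥7 days old — satisfied.
(3) exclusive control — satisfied.
Overall: F AND T AND T → false.

No — not liable.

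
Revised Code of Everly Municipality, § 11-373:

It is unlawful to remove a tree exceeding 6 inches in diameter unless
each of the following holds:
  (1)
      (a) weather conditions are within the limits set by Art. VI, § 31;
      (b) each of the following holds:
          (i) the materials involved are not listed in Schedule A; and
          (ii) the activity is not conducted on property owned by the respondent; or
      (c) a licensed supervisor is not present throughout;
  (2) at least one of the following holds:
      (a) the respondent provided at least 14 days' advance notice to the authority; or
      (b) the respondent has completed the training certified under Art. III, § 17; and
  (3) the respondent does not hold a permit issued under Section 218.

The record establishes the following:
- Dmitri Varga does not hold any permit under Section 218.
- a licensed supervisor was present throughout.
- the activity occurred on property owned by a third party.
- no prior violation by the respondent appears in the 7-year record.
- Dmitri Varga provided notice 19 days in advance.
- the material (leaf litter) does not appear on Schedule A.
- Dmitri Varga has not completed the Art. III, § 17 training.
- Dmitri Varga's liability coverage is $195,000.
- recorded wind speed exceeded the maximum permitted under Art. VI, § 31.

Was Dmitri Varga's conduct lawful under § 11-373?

Yes — lawful.

(a) weather ok — fails.
(i) not (Schedule A material) — met.
(ii) not (own property) — met.
So (b) is satisfied (T AND T).
(c) not (supervisor present) — fails.
(1) = F OR T OR F = true.
(a) ≥14 days' notice — satisfied.
(b) training certified — fails.
(2) = T OR F = true.
(3) not (holds permit) — met.
So Overall is satisfied (T AND T AND T).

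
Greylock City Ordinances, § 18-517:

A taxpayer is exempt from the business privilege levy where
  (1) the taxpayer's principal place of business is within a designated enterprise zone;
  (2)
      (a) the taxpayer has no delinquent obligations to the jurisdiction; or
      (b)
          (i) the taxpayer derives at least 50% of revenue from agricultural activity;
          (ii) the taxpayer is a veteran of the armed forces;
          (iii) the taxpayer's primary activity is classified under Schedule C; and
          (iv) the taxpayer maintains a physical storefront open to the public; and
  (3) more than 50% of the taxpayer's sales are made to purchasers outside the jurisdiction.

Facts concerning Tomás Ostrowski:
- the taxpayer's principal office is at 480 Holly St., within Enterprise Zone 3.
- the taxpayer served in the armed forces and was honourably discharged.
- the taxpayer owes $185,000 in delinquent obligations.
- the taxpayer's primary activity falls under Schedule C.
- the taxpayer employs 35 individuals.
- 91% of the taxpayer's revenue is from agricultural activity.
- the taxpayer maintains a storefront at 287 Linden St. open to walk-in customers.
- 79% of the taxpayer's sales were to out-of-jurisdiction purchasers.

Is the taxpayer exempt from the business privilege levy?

(1) in enterprise zone — met.
(a) no delinquency — not met.
(i) ≥50% agricultural — holds.
(ii) veteran — satisfied.
(iii) Schedule C activity — met.
(iv) has storefront — holds.
(b): T AND T AND T AND T → true.
(2) = F OR T = true.
(3) >50% out-of-jur. sales — met.
Overall = T AND T AND T = true.

Yes — exempt.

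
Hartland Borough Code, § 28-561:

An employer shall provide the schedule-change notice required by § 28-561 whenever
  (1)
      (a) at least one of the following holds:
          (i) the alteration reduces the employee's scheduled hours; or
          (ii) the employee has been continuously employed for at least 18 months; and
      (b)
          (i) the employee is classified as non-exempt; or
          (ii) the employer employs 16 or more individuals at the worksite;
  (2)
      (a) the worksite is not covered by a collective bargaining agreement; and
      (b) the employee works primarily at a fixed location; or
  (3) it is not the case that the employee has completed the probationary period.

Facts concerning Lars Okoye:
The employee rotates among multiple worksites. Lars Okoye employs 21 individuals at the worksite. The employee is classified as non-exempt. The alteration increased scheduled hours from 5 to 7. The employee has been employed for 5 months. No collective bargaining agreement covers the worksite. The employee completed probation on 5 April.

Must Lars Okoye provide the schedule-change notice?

(i) hours reduced — not satisfied.
(ii) tenure ≥ 18 mo. — not satisfied.
(a): F OR F → false.
(i) non-exempt — met.
(ii) ≥ 16 at site — satisfied.
(b): T OR T → true.
(1) = F AND T = false.
(a) no CBA — holds.
(b) fixed location — not satisfied.
(2): T AND F → false.
(3) not (past probation) — not met.
Overall: F OR F OR F → false.

No — not required.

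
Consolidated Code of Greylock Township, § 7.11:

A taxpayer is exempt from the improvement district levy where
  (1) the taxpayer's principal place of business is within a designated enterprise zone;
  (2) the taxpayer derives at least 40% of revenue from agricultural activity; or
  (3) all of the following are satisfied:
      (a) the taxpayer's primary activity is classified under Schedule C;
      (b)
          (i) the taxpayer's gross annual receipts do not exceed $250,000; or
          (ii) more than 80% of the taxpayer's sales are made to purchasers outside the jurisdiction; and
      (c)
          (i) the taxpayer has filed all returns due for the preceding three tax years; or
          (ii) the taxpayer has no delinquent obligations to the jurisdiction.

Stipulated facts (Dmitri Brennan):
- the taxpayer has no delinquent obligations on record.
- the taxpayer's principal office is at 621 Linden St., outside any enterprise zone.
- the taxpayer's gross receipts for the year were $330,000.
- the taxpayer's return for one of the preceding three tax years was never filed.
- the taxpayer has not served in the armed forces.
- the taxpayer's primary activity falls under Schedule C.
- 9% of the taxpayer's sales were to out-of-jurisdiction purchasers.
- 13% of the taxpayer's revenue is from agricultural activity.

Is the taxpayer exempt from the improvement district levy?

No — not exempt.

(1) in enterprise zone — not met.
(2) ≥40% agricultural — not met.
(a) Schedule C activity — satisfied.
(i) receipts ≤ $250,000 — not satisfied.
(ii) >80% out-of-jur. sales — fails.
(b): F OR F → false.
(i) returns current — not satisfied.
(ii) no delinquency — met.
So (c) is satisfied (F OR T).
So (3) is not satisfied (T AND F AND T).
Overall = F OR F OR F = false.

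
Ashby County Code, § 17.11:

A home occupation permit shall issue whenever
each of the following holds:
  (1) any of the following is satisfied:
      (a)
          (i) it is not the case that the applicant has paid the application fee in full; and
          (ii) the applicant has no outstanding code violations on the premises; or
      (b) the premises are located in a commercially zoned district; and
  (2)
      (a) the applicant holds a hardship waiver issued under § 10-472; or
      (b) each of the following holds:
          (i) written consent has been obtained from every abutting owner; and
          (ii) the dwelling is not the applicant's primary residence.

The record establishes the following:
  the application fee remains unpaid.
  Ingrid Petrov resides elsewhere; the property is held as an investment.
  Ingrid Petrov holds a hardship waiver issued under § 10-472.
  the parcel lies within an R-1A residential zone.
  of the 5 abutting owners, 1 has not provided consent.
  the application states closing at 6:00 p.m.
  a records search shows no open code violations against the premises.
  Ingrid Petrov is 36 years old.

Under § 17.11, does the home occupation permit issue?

(i) not (fee paid) — holds.
(ii) no code violations — holds.
(a): T AND T → true.
(b) commercially zoned — not met.
So (1) is satisfied (T OR F).
(a) hardship waiver — met.
(i) all abutters consent — fails.
(ii) not (primary residence) — met.
(b): F AND T → false.
(2): T OR F → true.
So Overall is satisfied (T AND T).

Yes — granted.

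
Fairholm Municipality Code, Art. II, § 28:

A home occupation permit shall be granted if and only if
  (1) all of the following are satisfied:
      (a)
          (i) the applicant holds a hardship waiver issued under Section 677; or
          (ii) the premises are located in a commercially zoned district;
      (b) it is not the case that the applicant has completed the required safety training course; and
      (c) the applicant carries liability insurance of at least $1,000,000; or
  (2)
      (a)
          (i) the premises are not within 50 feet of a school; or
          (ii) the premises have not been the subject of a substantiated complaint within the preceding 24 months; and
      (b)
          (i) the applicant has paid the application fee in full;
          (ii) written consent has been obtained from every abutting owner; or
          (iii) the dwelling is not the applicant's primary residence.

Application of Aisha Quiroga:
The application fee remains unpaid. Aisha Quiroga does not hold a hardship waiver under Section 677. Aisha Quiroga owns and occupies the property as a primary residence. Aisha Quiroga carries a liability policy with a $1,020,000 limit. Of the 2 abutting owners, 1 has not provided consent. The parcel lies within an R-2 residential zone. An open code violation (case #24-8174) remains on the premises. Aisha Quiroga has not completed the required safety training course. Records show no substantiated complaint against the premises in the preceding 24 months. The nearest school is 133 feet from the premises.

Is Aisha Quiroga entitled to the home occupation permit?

(i) hardship waiver — not satisfied.
(ii) commercially zoned — not met.
So (a) is not satisfied (F OR F).
(b) not (safety training) — holds.
(c) insurance ≥ $1,000,000 — met.
(1) = F AND T AND T = false.
(i) ≥50 ft from school — holds.
(ii) no complaint in 24 mo. — holds.
So (a) is satisfied (T OR T).
(i) fee paid — not satisfied.
(ii) all abutters consent — not met.
(iii) not (primary residence) — fails.
(b) = F OR F OR F = false.
(2) = T AND F = false.
Overall: F OR F → false.

No — denied.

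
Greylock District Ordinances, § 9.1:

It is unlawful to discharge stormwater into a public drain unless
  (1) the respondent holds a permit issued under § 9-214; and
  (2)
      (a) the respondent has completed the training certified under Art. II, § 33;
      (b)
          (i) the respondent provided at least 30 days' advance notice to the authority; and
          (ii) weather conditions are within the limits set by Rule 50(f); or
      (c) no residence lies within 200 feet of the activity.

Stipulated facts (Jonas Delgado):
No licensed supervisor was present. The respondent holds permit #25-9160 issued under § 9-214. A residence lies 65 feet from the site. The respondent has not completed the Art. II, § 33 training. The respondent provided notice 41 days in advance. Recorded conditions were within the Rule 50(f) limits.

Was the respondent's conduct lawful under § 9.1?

Yes — lawful.

(1) holds permit — satisfied.
(a) training certified — not satisfied.
(i) ≥30 days' notice — met.
(ii) weather ok — holds.
(b): T AND T → true.
(c) no residence in 200 ft — not met.
(2): F OR T OR F → true.
Overall = T AND T = true.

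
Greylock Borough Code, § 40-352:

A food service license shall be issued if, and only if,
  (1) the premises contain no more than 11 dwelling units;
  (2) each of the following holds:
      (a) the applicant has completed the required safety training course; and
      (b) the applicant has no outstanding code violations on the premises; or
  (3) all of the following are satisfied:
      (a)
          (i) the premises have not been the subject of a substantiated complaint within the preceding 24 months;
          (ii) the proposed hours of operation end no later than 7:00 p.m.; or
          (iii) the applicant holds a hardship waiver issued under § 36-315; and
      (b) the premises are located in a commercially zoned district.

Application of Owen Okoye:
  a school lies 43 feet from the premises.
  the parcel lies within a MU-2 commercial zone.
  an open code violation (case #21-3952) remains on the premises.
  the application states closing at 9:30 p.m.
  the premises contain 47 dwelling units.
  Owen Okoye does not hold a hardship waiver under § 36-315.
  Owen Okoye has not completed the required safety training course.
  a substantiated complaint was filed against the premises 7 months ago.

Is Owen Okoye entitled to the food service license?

No — denied.

(1) ≤ 11 units — not satisfied.
(a) safety training — not satisfied.
(b) no code violations — fails.
So (2) is not satisfied (F AND F).
(i) no complaint in 24 mo. — not satisfied.
(ii) closes by 7 p.m. — not met.
(iii) hardship waiver — fails.
So (a) is not satisfied (F OR F OR F).
(b) commercially zoned — met.
So (3) is not satisfied (F AND T).
Overall: F OR F OR F → false.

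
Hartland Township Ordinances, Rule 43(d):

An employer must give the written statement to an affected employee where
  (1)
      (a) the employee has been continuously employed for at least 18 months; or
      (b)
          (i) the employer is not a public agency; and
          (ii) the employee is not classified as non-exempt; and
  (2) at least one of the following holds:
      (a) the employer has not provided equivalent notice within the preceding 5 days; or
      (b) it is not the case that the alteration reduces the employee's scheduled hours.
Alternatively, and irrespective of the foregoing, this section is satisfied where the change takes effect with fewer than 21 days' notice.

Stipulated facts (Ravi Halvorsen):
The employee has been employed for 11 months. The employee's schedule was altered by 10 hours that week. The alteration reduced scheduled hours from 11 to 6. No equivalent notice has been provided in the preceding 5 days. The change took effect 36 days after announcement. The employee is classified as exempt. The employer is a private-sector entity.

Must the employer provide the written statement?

Yes — required.

(a) tenure ≥ 18 mo. — not satisfied.
(i) not (public agency) — satisfied.
(ii) not (non-exempt) — holds.
(b): T AND T → true.
(1) = F OR T = true.
(a) no recent notice — met.
(b) not (hours reduced) — not satisfied.
(2): T OR F → true.
So Overall is satisfied (T AND T).
Exception (< 21 days' notice) — not satisfied.
Result: main true OR exception false → true.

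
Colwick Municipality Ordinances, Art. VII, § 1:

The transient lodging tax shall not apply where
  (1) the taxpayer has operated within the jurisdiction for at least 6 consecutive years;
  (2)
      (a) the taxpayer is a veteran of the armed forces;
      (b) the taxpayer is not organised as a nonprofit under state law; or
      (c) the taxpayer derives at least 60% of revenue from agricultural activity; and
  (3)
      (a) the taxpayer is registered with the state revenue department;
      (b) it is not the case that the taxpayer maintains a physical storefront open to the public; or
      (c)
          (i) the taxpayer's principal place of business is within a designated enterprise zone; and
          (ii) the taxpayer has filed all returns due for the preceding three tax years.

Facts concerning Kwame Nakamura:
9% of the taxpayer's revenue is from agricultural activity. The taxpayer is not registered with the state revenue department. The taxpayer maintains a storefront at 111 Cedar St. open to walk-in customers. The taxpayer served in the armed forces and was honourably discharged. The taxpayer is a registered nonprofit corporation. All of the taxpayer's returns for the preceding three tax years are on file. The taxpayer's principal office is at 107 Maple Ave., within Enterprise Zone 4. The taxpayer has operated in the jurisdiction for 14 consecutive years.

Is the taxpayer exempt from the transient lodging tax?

(1) ≥ 6 yrs in jurisdiction — met.
(a) veteran — satisfied.
(b) not (nonprofit) — not met.
(c) ≥60% agricultural — fails.
So (2) is satisfied (T OR F OR F).
(a) state-registered — fails.
(b) not (has storefront) — not met.
(i) in enterprise zone — met.
(ii) returns current — holds.
(c): T AND T → true.
(3): F OR F OR T → true.
Overall = T AND T AND T = true.

Yes — exempt.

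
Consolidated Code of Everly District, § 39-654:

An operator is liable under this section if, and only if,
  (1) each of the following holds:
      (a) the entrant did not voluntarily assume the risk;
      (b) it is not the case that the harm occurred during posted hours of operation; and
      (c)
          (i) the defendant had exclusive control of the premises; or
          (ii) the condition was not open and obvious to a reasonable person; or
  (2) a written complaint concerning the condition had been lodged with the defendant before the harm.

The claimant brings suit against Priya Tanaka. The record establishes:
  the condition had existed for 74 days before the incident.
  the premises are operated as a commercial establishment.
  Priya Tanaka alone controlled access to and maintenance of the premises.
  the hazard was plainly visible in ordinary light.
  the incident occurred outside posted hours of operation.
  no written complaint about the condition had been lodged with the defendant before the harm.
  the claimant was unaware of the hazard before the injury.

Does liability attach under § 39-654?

Yes — liable.

(a) no assumed risk — holds.
(b) not (during posted hours) — holds.
(i) exclusive control — met.
(ii) not open/obvious — not satisfied.
(c) = T OR F = true.
So (1) is satisfied (T AND T AND T).
(2) complaint lodged — not satisfied.
Overall = T OR F = true.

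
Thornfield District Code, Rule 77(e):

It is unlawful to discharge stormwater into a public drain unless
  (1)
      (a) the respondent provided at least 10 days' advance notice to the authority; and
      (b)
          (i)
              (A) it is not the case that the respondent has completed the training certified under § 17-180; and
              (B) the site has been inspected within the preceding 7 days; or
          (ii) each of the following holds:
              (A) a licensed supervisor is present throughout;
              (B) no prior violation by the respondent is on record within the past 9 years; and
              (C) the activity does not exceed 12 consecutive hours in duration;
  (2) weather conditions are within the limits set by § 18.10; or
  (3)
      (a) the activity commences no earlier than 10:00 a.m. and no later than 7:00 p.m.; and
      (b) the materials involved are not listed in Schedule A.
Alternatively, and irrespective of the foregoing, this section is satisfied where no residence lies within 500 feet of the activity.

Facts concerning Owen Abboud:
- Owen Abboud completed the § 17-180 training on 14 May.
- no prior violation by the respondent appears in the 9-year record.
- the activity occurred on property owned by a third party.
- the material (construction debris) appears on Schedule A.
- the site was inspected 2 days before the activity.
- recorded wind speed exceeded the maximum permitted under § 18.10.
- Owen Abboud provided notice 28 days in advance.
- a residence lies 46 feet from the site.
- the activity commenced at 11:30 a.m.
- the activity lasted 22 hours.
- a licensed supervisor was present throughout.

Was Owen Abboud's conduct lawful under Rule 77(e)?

(a) ≥10 days' notice — met.
(A) not (training certified) — not satisfied.
(B) site inspected — met.
(i) = F AND T = false.
(A) supervisor present — satisfied.
(B) no prior violation — met.
(C) ≤ 12 hrs duration — not met.
So (ii) is not satisfied (T AND T AND F).
(b): F OR F → false.
So (1) is not satisfied (T AND F).
(2) weather ok — not met.
(a) start within hours — met.
(b) not (Schedule A material) — not met.
So (3) is not satisfied (T AND F).
Overall: F OR F OR F → false.
Exception (no residence in 500 ft) — not satisfied.
Result: main false OR exception false → false.

No — unlawful.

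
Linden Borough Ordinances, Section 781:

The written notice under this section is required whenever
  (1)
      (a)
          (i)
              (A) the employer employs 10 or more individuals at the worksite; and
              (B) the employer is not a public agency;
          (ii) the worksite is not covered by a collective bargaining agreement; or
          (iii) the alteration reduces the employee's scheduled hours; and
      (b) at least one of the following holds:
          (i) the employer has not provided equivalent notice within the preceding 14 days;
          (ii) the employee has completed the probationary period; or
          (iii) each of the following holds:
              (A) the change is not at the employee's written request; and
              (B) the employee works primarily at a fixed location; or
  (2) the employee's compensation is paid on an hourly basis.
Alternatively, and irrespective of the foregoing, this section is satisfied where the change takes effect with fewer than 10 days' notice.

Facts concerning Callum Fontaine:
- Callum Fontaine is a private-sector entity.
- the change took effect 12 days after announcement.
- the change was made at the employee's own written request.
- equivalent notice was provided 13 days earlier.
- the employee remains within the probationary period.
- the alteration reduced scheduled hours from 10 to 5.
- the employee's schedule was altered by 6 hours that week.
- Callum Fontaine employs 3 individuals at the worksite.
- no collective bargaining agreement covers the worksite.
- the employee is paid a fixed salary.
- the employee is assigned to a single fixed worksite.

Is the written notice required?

(A) ≥ 10 at site — fails.
(B) not (public agency) — satisfied.
So (i) is not satisfied (F AND T).
(ii) no CBA — met.
(iii) hours reduced — holds.
So (a) is satisfied (F OR T OR T).
(i) no recent notice — fails.
(ii) past probation — not satisfied.
(A) not employee-requested — not satisfied.
(B) fixed location — satisfied.
(iii) = F AND T = false.
So (b) is not satisfied (F OR F OR F).
(1) = T AND F = false.
(2) hourly-paid — not satisfied.
Overall: F OR F → false.
Exception (< 10 days' notice) — not satisfied.
Result: main false OR exception false → false.

No — not required.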